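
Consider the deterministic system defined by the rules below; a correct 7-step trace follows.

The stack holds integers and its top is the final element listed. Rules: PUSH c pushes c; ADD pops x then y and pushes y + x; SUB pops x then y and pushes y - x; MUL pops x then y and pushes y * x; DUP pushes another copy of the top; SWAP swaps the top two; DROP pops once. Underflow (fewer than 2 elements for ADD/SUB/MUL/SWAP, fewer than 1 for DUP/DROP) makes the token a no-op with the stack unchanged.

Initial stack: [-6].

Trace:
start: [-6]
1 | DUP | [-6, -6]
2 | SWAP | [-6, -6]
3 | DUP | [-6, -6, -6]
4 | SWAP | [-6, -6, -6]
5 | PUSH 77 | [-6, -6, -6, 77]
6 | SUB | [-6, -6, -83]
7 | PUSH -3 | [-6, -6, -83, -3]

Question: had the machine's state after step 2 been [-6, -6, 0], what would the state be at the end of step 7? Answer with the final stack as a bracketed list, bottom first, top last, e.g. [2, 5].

[-6, -6, 0, -77, -3]

state after step 2 := [-6, -6, 0]
3 | DUP | [-6, -6, 0, 0]
4 | SWAP | [-6, -6, 0, 0]
5 | PUSH 77 | [-6, -6, 0, 0, 77]
6 | SUB | [-6, -6, 0, -77]
7 | PUSH -3 | [-6, -6, 0, -77, -3]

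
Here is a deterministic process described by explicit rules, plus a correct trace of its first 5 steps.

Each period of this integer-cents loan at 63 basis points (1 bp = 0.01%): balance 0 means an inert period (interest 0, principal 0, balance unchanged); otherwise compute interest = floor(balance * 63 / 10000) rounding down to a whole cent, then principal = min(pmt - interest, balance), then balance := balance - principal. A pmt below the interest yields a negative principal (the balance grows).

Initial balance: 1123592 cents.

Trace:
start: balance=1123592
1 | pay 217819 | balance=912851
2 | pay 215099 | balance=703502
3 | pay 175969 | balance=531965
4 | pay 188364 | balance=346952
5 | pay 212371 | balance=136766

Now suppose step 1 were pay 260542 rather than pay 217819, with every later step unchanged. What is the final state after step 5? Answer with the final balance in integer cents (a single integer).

92956

(re-executing from step 1 with the substitution; state before step 1: balance=1123592)
1 | pay 260542 | balance=870128
2 | pay 215099 | balance=660510
3 | pay 175969 | balance=488702
4 | pay 188364 | balance=303416
5 | pay 212371 | balance=92956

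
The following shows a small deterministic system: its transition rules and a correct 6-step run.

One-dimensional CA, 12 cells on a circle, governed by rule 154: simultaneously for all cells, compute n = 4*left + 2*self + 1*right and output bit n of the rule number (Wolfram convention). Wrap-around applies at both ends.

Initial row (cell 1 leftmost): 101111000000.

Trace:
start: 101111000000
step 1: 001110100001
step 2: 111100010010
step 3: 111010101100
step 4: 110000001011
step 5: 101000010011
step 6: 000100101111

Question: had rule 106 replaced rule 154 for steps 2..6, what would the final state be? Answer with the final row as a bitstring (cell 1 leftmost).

100100100110

(re-executing steps 2..6 under rule 106; state before step 2: 001110100001)
step 2: 011011000010
step 3: 111111000100
step 4: 100001001001
step 5: 100010010011
step 6: 100100100110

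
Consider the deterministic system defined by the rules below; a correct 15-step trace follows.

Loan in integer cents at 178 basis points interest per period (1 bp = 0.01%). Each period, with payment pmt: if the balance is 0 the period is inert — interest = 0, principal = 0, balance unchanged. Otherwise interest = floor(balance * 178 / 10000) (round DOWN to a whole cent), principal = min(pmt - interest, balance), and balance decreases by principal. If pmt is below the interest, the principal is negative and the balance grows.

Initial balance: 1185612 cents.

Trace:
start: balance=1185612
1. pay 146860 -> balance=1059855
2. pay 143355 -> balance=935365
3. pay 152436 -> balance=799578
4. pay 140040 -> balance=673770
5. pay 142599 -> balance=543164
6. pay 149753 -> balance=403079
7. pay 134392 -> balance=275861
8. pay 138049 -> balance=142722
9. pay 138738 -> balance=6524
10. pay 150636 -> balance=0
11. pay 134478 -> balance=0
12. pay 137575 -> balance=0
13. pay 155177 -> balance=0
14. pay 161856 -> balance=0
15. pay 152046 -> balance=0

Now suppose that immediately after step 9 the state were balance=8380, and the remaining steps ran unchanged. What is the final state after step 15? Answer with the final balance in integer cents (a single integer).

0

state after step 9 := balance=8380
10. pay 150636 -> balance=0
11. pay 134478 -> balance=0
12. pay 137575 -> balance=0
13. pay 155177 -> balance=0
14. pay 161856 -> balance=0
15. pay 152046 -> balance=0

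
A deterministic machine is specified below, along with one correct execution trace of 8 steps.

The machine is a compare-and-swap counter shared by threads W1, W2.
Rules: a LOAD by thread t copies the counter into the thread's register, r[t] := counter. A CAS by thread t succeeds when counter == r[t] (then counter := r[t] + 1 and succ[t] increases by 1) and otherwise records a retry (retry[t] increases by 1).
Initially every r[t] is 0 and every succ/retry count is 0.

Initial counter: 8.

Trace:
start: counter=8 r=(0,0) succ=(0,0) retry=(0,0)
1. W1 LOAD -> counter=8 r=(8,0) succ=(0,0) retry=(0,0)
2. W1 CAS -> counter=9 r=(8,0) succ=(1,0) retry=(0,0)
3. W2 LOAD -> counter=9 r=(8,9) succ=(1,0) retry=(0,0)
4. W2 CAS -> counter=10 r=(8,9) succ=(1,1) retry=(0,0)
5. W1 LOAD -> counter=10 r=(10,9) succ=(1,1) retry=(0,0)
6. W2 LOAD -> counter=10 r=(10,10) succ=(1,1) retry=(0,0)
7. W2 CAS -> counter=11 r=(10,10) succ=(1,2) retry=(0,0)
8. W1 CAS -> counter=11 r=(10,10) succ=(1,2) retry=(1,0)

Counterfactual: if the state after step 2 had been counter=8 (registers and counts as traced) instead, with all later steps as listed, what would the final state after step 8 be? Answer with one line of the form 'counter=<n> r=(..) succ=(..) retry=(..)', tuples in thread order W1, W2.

state after step 2 := counter=8 r=(8,0) succ=(1,0) retry=(0,0)
3. W2 LOAD -> counter=8 r=(8,8) succ=(1,0) retry=(0,0)
4. W2 CAS -> counter=9 r=(8,8) succ=(1,1) retry=(0,0)
5. W1 LOAD -> counter=9 r=(9,8) succ=(1,1) retry=(0,0)
6. W2 LOAD -> counter=9 r=(9,9) succ=(1,1) retry=(0,0)
7. W2 CAS -> counter=10 r=(9,9) succ=(1,2) retry=(0,0)
8. W1 CAS -> counter=10 r=(9,9) succ=(1,2) retry=(1,0)

counter=10 r=(9,9) succ=(1,2) retry=(1,0)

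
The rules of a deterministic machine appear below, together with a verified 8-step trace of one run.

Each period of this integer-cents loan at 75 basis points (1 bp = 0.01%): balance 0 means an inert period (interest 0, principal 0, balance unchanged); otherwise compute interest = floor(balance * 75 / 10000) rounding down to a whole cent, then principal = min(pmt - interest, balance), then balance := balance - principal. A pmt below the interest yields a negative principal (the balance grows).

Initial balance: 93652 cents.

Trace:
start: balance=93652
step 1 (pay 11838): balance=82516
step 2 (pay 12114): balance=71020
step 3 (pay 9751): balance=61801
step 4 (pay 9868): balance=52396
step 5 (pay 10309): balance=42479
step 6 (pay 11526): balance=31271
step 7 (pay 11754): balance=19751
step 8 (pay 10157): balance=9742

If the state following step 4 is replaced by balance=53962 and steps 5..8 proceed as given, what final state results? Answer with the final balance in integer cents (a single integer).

11356

state after step 4 := balance=53962
step 5 (pay 10309): balance=44057
step 6 (pay 11526): balance=32861
step 7 (pay 11754): balance=21353
step 8 (pay 10157): balance=11356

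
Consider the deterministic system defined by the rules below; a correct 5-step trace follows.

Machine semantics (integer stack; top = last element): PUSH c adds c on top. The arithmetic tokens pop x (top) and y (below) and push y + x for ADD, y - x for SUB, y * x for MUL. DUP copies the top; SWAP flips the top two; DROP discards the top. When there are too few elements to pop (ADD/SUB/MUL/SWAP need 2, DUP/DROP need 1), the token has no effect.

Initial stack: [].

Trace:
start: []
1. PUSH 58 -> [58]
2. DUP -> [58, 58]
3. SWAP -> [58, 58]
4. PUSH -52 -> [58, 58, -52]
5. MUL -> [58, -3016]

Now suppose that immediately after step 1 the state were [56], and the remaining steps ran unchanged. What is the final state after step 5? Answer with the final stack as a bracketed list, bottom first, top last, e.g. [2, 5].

[56, -2912]

state after step 1 := [56]
2. DUP -> [56, 56]
3. SWAP -> [56, 56]
4. PUSH -52 -> [56, 56, -52]
5. MUL -> [56, -2912]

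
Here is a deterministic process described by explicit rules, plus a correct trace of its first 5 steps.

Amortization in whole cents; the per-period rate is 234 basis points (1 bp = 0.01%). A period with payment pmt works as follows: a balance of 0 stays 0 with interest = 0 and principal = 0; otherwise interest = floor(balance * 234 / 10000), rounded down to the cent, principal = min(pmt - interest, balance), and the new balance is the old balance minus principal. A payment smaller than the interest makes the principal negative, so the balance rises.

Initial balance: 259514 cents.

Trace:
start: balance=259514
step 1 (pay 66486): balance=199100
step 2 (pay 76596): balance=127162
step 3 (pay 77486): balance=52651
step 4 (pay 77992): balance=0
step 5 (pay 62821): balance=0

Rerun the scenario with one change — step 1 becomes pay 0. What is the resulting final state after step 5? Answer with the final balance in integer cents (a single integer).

(re-executing from step 1 with the substitution; state before step 1: balance=259514)
step 1 (pay 0): balance=265586
step 2 (pay 76596): balance=195204
step 3 (pay 77486): balance=122285
step 4 (pay 77992): balance=47154
step 5 (pay 62821): balance=0

0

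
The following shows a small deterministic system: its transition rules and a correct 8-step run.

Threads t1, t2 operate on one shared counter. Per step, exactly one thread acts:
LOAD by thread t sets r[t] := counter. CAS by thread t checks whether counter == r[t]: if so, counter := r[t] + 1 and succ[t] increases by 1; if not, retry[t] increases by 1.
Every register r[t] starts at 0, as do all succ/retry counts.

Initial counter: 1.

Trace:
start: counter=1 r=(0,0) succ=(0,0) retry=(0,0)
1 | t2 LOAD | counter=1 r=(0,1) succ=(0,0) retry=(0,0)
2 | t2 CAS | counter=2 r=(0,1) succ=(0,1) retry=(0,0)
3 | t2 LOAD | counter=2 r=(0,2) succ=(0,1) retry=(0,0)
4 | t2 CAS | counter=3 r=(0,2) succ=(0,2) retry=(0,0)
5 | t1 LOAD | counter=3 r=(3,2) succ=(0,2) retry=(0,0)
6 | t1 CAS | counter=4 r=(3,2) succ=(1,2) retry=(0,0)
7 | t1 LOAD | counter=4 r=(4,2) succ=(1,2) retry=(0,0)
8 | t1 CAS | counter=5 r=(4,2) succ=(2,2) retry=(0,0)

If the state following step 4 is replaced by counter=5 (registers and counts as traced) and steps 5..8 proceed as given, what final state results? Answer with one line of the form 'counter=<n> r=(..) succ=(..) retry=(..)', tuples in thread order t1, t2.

state after step 4 := counter=5 r=(0,2) succ=(0,2) retry=(0,0)
5 | t1 LOAD | counter=5 r=(5,2) succ=(0,2) retry=(0,0)
6 | t1 CAS | counter=6 r=(5,2) succ=(1,2) retry=(0,0)
7 | t1 LOAD | counter=6 r=(6,2) succ=(1,2) retry=(0,0)
8 | t1 CAS | counter=7 r=(6,2) succ=(2,2) retry=(0,0)

counter=7 r=(6,2) succ=(2,2) retry=(0,0)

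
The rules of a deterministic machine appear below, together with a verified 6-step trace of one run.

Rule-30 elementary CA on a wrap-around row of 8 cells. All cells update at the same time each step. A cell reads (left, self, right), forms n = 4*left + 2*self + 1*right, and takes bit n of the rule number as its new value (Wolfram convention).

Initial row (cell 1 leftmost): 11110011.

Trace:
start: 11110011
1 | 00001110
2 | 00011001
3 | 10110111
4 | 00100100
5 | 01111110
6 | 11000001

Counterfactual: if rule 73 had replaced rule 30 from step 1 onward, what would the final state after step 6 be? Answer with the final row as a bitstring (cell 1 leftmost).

11011110

(re-executing steps 1..6 under rule 73; state before step 1: 11110011)
1 | 00010010
2 | 11000000
3 | 11011110
4 | 11010010
5 | 11000000
6 | 11011110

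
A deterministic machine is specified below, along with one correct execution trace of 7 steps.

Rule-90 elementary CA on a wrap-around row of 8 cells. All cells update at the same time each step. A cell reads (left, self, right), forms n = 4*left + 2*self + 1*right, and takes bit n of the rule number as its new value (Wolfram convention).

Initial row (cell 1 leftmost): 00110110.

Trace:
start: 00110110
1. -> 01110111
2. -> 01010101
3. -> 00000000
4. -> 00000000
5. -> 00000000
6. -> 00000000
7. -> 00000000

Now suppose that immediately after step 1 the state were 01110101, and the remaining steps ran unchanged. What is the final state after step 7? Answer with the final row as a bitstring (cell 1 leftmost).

00000000

state after step 1 := 01110101
2. -> 01010000
3. -> 10001000
4. -> 01010101
5. -> 00000000
6. -> 00000000
7. -> 00000000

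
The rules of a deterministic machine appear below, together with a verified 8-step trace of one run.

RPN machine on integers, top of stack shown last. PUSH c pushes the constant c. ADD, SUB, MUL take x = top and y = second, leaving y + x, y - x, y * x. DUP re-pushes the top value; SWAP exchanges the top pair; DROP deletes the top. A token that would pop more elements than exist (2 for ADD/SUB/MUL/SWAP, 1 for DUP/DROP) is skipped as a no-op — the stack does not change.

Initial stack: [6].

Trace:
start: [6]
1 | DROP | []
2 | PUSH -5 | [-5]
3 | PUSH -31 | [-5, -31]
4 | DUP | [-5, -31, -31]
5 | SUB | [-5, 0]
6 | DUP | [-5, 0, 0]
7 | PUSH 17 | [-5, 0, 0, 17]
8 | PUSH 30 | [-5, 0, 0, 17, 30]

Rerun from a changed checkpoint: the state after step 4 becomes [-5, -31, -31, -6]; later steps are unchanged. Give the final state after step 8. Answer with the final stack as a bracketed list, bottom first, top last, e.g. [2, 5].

state after step 4 := [-5, -31, -31, -6]
5 | SUB | [-5, -31, -25]
6 | DUP | [-5, -31, -25, -25]
7 | PUSH 17 | [-5, -31, -25, -25, 17]
8 | PUSH 30 | [-5, -31, -25, -25, 17, 30]

[-5, -31, -25, -25, 17, 30]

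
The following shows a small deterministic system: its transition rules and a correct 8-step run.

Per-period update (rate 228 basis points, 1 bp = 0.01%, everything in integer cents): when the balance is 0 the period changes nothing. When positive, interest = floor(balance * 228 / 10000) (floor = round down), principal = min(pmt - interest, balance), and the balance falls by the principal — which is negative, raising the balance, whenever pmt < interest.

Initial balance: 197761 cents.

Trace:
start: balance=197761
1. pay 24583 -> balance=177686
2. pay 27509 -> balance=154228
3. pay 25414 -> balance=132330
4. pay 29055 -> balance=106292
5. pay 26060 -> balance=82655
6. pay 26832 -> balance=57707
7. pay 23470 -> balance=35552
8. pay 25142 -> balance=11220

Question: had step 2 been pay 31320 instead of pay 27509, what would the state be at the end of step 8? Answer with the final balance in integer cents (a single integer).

(re-executing from step 2 with the substitution; state before step 2: balance=177686)
2. pay 31320 -> balance=150417
3. pay 25414 -> balance=128432
4. pay 29055 -> balance=102305
5. pay 26060 -> balance=78577
6. pay 26832 -> balance=53536
7. pay 23470 -> balance=31286
8. pay 25142 -> balance=6857

6857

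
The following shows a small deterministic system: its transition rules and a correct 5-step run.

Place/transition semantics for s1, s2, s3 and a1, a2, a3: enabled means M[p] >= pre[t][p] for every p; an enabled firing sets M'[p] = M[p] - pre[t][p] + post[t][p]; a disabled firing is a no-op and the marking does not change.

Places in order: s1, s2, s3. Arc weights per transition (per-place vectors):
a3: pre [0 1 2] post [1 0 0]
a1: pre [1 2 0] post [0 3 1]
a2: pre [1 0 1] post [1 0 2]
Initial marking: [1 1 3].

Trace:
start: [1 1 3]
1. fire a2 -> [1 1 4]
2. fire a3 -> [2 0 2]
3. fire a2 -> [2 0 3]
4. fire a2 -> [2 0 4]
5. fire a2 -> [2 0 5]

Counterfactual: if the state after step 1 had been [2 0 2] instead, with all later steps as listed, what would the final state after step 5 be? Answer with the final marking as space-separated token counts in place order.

2 0 5

state after step 1 := [2 0 2]
2. fire a3 -> [2 0 2]
3. fire a2 -> [2 0 3]
4. fire a2 -> [2 0 4]
5. fire a2 -> [2 0 5]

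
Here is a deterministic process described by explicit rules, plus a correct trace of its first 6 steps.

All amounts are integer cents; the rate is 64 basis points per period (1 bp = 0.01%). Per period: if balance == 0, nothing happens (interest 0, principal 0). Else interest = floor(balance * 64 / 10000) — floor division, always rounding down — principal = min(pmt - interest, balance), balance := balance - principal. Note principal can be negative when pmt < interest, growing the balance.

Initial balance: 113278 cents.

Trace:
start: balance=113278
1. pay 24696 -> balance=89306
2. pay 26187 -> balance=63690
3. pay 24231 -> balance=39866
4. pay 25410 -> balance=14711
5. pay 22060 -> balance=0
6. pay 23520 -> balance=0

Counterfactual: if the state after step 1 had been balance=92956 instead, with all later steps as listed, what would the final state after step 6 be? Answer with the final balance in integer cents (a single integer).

0

state after step 1 := balance=92956
2. pay 26187 -> balance=67363
3. pay 24231 -> balance=43563
4. pay 25410 -> balance=18431
5. pay 22060 -> balance=0
6. pay 23520 -> balance=0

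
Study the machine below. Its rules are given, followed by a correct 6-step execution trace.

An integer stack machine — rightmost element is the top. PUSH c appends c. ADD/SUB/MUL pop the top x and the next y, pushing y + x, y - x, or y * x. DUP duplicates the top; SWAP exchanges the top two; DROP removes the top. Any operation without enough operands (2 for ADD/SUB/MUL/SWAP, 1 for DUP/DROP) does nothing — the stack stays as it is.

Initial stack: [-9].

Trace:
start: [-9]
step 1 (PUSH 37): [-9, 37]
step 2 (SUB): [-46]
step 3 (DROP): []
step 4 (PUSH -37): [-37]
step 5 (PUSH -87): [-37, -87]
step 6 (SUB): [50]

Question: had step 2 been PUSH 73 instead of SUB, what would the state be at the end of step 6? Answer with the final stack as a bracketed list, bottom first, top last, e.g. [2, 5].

(re-executing from step 2 with the substitution; state before step 2: [-9, 37])
step 2 (PUSH 73): [-9, 37, 73]
step 3 (DROP): [-9, 37]
step 4 (PUSH -37): [-9, 37, -37]
step 5 (PUSH -87): [-9, 37, -37, -87]
step 6 (SUB): [-9, 37, 50]

[-9, 37, 50]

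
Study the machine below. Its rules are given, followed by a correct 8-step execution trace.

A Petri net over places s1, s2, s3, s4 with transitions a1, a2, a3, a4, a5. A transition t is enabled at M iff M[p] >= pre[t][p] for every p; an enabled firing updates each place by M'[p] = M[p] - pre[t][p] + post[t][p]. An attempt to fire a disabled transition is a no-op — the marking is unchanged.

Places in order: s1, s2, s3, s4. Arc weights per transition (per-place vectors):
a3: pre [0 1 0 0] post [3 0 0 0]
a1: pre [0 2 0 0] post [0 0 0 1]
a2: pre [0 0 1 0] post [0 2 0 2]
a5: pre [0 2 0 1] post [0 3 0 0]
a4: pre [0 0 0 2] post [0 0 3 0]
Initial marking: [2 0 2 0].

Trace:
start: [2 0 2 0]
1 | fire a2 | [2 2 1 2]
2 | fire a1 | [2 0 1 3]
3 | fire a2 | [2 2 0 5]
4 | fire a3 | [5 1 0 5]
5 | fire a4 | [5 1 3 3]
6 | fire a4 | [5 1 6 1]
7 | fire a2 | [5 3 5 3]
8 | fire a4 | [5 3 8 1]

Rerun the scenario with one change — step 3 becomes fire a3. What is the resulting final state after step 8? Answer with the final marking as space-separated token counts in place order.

2 2 6 1

(re-executing from step 3 with the substitution; state before step 3: [2 0 1 3])
3 | fire a3 | [2 0 1 3]
4 | fire a3 | [2 0 1 3]
5 | fire a4 | [2 0 4 1]
6 | fire a4 | [2 0 4 1]
7 | fire a2 | [2 2 3 3]
8 | fire a4 | [2 2 6 1]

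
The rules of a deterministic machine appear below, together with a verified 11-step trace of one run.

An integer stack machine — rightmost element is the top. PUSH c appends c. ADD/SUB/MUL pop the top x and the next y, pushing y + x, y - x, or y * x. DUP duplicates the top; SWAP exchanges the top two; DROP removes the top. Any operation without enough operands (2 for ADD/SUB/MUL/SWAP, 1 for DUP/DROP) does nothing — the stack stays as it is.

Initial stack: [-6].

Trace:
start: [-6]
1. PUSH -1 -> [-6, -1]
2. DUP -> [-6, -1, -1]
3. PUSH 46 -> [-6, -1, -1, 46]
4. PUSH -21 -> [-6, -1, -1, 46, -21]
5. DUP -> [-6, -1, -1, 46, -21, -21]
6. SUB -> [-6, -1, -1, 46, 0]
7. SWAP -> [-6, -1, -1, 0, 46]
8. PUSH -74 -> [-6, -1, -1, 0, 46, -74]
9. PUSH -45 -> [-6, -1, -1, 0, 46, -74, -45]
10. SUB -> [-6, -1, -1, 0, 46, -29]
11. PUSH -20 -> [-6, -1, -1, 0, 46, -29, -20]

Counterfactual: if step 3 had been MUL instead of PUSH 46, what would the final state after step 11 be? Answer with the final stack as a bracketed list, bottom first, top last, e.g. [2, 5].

(re-executing from step 3 with the substitution; state before step 3: [-6, -1, -1])
3. MUL -> [-6, 1]
4. PUSH -21 -> [-6, 1, -21]
5. DUP -> [-6, 1, -21, -21]
6. SUB -> [-6, 1, 0]
7. SWAP -> [-6, 0, 1]
8. PUSH -74 -> [-6, 0, 1, -74]
9. PUSH -45 -> [-6, 0, 1, -74, -45]
10. SUB -> [-6, 0, 1, -29]
11. PUSH -20 -> [-6, 0, 1, -29, -20]

[-6, 0, 1, -29, -20]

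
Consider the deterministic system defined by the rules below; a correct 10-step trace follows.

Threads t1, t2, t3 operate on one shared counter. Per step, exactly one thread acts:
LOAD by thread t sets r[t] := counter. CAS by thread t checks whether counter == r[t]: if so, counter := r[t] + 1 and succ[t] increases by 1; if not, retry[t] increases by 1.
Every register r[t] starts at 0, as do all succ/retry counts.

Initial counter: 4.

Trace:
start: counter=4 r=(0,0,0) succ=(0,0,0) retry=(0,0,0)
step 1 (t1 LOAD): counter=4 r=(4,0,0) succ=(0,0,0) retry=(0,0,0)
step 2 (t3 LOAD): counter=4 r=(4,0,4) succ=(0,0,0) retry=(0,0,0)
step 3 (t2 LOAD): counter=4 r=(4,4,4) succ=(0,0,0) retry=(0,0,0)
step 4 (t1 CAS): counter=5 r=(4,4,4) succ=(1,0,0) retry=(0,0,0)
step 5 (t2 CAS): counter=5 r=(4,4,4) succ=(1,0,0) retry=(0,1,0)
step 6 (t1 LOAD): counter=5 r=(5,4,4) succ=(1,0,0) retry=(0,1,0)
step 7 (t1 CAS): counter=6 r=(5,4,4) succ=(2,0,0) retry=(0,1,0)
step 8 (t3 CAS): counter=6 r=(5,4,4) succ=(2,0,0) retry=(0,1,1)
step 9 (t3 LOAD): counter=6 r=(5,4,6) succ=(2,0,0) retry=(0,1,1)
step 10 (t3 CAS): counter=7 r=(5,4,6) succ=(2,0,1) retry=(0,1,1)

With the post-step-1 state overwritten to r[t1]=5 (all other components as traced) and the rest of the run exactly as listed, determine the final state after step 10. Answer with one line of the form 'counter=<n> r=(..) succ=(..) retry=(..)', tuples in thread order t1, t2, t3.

counter=7 r=(5,4,6) succ=(1,1,1) retry=(1,0,1)

state after step 1 := counter=4 r=(5,0,0) succ=(0,0,0) retry=(0,0,0)
step 2 (t3 LOAD): counter=4 r=(5,0,4) succ=(0,0,0) retry=(0,0,0)
step 3 (t2 LOAD): counter=4 r=(5,4,4) succ=(0,0,0) retry=(0,0,0)
step 4 (t1 CAS): counter=4 r=(5,4,4) succ=(0,0,0) retry=(1,0,0)
step 5 (t2 CAS): counter=5 r=(5,4,4) succ=(0,1,0) retry=(1,0,0)
step 6 (t1 LOAD): counter=5 r=(5,4,4) succ=(0,1,0) retry=(1,0,0)
step 7 (t1 CAS): counter=6 r=(5,4,4) succ=(1,1,0) retry=(1,0,0)
step 8 (t3 CAS): counter=6 r=(5,4,4) succ=(1,1,0) retry=(1,0,1)
step 9 (t3 LOAD): counter=6 r=(5,4,6) succ=(1,1,0) retry=(1,0,1)
step 10 (t3 CAS): counter=7 r=(5,4,6) succ=(1,1,1) retry=(1,0,1)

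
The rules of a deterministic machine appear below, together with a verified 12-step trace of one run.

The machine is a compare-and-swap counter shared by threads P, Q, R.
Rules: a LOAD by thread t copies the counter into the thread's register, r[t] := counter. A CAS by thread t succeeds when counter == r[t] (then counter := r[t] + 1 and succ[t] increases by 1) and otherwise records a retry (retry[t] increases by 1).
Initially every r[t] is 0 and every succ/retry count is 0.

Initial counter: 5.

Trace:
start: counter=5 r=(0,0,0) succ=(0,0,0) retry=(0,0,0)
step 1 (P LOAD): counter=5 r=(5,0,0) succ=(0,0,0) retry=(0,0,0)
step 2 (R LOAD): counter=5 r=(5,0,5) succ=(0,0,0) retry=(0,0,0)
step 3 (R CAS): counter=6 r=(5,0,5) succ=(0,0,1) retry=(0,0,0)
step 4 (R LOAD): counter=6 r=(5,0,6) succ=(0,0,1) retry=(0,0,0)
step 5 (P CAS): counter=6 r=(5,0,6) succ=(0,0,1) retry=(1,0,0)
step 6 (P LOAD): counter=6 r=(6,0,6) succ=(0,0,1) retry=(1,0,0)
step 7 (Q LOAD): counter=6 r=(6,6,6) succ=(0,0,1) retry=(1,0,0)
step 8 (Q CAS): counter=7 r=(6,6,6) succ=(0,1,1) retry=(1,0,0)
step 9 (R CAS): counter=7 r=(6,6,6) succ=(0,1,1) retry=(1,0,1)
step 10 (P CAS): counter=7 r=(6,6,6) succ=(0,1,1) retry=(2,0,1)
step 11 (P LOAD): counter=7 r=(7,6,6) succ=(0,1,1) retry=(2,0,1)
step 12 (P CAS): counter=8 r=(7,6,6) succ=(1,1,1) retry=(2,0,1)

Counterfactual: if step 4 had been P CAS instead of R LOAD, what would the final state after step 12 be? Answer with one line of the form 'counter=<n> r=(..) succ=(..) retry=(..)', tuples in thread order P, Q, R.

(re-executing from step 4 with the substitution; state before step 4: counter=6 r=(5,0,5) succ=(0,0,1) retry=(0,0,0))
step 4 (P CAS): counter=6 r=(5,0,5) succ=(0,0,1) retry=(1,0,0)
step 5 (P CAS): counter=6 r=(5,0,5) succ=(0,0,1) retry=(2,0,0)
step 6 (P LOAD): counter=6 r=(6,0,5) succ=(0,0,1) retry=(2,0,0)
step 7 (Q LOAD): counter=6 r=(6,6,5) succ=(0,0,1) retry=(2,0,0)
step 8 (Q CAS): counter=7 r=(6,6,5) succ=(0,1,1) retry=(2,0,0)
step 9 (R CAS): counter=7 r=(6,6,5) succ=(0,1,1) retry=(2,0,1)
step 10 (P CAS): counter=7 r=(6,6,5) succ=(0,1,1) retry=(3,0,1)
step 11 (P LOAD): counter=7 r=(7,6,5) succ=(0,1,1) retry=(3,0,1)
step 12 (P CAS): counter=8 r=(7,6,5) succ=(1,1,1) retry=(3,0,1)

counter=8 r=(7,6,5) succ=(1,1,1) retry=(3,0,1)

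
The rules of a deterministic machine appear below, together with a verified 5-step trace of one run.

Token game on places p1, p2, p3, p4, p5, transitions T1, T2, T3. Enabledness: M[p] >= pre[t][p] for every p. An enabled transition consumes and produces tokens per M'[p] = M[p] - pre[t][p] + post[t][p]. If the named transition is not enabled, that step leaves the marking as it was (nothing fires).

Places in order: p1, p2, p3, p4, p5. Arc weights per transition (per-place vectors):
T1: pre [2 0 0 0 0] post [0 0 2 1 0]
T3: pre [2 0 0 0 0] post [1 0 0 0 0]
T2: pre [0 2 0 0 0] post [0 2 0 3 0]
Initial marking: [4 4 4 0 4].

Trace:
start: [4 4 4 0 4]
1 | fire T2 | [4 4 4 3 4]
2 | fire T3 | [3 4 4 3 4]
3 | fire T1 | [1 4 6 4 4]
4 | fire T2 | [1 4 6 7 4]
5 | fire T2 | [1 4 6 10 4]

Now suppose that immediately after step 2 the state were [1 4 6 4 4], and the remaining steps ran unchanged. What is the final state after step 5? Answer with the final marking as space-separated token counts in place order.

state after step 2 := [1 4 6 4 4]
3 | fire T1 | [1 4 6 4 4]
4 | fire T2 | [1 4 6 7 4]
5 | fire T2 | [1 4 6 10 4]

1 4 6 10 4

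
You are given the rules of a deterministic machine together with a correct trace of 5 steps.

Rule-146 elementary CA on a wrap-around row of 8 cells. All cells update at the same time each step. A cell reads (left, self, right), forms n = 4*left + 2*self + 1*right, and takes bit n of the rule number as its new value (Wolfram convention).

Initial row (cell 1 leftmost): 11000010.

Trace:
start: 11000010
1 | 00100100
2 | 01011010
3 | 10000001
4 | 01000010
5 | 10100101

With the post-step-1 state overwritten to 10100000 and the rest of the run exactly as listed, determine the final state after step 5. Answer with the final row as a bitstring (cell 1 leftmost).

00000000

state after step 1 := 10100000
2 | 00010001
3 | 10101010
4 | 00000000
5 | 00000000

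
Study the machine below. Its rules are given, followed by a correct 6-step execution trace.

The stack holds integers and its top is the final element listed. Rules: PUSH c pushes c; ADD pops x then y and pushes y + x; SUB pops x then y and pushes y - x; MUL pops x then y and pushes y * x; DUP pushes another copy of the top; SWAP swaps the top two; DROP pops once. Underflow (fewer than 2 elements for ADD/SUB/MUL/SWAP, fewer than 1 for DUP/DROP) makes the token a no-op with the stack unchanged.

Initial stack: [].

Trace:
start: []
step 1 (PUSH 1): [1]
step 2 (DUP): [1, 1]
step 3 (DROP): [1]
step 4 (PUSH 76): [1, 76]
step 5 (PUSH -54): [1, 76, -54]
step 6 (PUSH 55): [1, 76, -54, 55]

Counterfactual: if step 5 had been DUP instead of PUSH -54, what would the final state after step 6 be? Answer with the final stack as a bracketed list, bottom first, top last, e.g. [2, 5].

(re-executing from step 5 with the substitution; state before step 5: [1, 76])
step 5 (DUP): [1, 76, 76]
step 6 (PUSH 55): [1, 76, 76, 55]

[1, 76, 76, 55]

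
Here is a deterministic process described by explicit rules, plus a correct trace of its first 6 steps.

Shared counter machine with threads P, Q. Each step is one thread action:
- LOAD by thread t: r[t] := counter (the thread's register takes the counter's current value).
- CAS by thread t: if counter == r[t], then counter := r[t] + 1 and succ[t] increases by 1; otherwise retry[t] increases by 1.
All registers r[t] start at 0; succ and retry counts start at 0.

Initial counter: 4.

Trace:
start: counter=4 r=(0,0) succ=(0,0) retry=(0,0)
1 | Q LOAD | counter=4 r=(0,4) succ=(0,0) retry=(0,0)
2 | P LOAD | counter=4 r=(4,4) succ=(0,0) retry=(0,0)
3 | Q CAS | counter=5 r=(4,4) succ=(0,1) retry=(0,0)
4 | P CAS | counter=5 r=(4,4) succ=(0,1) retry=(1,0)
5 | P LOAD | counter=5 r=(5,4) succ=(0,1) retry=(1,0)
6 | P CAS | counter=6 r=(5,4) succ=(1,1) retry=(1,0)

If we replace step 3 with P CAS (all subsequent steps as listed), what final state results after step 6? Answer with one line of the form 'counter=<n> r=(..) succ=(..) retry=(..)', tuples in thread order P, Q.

counter=6 r=(5,4) succ=(2,0) retry=(1,0)

(re-executing from step 3 with the substitution; state before step 3: counter=4 r=(4,4) succ=(0,0) retry=(0,0))
3 | P CAS | counter=5 r=(4,4) succ=(1,0) retry=(0,0)
4 | P CAS | counter=5 r=(4,4) succ=(1,0) retry=(1,0)
5 | P LOAD | counter=5 r=(5,4) succ=(1,0) retry=(1,0)
6 | P CAS | counter=6 r=(5,4) succ=(2,0) retry=(1,0)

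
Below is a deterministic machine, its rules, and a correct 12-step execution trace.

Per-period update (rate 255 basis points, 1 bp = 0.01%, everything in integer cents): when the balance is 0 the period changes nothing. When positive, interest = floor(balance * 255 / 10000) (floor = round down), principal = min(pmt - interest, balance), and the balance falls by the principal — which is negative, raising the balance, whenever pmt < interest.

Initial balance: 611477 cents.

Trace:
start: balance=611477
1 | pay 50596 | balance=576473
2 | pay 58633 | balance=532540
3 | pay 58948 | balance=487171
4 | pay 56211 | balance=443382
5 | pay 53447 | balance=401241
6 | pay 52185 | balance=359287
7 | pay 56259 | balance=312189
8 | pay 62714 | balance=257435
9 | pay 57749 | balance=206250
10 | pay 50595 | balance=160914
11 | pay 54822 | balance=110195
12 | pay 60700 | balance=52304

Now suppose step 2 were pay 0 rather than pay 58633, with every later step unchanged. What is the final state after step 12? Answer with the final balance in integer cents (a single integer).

127728

(re-executing from step 2 with the substitution; state before step 2: balance=576473)
2 | pay 0 | balance=591173
3 | pay 58948 | balance=547299
4 | pay 56211 | balance=505044
5 | pay 53447 | balance=464475
6 | pay 52185 | balance=424134
7 | pay 56259 | balance=378690
8 | pay 62714 | balance=325632
9 | pay 57749 | balance=276186
10 | pay 50595 | balance=232633
11 | pay 54822 | balance=183743
12 | pay 60700 | balance=127728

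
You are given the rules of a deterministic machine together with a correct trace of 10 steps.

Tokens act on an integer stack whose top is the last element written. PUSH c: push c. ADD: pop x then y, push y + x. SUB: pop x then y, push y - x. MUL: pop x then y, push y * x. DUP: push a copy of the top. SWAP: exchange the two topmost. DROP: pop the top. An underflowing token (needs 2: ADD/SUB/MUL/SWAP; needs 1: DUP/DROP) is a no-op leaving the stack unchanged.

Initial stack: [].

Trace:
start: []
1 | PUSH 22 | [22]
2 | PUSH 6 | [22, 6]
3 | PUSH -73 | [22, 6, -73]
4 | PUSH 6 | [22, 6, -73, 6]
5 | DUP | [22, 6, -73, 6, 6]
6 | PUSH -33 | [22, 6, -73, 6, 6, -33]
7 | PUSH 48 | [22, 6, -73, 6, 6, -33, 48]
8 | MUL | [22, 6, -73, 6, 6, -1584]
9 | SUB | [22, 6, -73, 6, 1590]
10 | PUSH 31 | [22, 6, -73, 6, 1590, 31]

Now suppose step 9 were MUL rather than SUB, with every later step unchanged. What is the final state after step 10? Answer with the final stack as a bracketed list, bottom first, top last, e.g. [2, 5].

(re-executing from step 9 with the substitution; state before step 9: [22, 6, -73, 6, 6, -1584])
9 | MUL | [22, 6, -73, 6, -9504]
10 | PUSH 31 | [22, 6, -73, 6, -9504, 31]

[22, 6, -73, 6, -9504, 31]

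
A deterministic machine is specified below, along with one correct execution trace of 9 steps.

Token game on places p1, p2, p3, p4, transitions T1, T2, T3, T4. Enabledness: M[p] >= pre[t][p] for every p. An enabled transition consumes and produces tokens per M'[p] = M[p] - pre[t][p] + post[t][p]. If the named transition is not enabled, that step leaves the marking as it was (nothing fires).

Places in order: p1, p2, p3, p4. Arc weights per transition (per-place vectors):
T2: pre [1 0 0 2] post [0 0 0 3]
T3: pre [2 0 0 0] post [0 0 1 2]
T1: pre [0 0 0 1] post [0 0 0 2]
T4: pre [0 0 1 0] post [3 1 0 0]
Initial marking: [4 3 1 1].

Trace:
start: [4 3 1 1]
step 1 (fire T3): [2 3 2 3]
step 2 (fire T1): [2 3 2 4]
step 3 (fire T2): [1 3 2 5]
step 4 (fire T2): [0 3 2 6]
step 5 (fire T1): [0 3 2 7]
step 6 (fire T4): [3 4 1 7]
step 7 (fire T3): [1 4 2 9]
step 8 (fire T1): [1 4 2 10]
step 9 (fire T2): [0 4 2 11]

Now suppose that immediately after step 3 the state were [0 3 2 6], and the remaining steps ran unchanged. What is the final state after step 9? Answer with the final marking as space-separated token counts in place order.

0 4 2 11

state after step 3 := [0 3 2 6]
step 4 (fire T2): [0 3 2 6]
step 5 (fire T1): [0 3 2 7]
step 6 (fire T4): [3 4 1 7]
step 7 (fire T3): [1 4 2 9]
step 8 (fire T1): [1 4 2 10]
step 9 (fire T2): [0 4 2 11]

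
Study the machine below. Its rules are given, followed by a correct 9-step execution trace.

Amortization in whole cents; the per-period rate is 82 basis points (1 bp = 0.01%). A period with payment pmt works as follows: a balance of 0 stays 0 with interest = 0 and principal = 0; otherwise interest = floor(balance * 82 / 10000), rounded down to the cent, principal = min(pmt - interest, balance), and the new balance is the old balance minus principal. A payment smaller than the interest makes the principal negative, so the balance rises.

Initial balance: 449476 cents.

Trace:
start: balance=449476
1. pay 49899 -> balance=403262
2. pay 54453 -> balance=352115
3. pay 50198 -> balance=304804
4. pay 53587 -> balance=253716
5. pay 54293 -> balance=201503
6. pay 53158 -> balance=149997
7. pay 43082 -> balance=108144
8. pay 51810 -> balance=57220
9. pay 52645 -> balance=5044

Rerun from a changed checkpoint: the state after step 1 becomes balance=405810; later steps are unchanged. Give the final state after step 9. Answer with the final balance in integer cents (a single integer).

state after step 1 := balance=405810
2. pay 54453 -> balance=354684
3. pay 50198 -> balance=307394
4. pay 53587 -> balance=256327
5. pay 54293 -> balance=204135
6. pay 53158 -> balance=152650
7. pay 43082 -> balance=110819
8. pay 51810 -> balance=59917
9. pay 52645 -> balance=7763

7763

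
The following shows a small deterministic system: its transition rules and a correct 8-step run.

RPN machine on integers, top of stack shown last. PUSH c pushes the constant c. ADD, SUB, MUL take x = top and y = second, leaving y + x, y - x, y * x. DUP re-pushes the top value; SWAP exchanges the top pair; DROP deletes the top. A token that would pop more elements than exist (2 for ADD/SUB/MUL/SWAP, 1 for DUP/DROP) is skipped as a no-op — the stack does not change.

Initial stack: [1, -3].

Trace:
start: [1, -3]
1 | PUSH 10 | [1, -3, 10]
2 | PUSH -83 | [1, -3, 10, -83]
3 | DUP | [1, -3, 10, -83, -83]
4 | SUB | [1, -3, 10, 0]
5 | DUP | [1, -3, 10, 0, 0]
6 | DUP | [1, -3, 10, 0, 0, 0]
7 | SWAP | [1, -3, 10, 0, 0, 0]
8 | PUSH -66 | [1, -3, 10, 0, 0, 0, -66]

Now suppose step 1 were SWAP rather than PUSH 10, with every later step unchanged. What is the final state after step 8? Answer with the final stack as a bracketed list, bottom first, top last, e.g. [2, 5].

(re-executing from step 1 with the substitution; state before step 1: [1, -3])
1 | SWAP | [-3, 1]
2 | PUSH -83 | [-3, 1, -83]
3 | DUP | [-3, 1, -83, -83]
4 | SUB | [-3, 1, 0]
5 | DUP | [-3, 1, 0, 0]
6 | DUP | [-3, 1, 0, 0, 0]
7 | SWAP | [-3, 1, 0, 0, 0]
8 | PUSH -66 | [-3, 1, 0, 0, 0, -66]

[-3, 1, 0, 0, 0, -66]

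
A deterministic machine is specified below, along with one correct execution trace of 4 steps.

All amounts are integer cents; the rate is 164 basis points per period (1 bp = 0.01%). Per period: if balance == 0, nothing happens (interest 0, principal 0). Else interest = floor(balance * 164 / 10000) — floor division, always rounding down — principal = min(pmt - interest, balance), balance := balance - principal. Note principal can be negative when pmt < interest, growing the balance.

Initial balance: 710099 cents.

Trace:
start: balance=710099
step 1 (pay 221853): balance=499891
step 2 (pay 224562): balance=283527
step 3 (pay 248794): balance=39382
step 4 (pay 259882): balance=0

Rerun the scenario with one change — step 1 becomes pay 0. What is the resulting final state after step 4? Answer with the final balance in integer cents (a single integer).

13093

(re-executing from step 1 with the substitution; state before step 1: balance=710099)
step 1 (pay 0): balance=721744
step 2 (pay 224562): balance=509018
step 3 (pay 248794): balance=268571
step 4 (pay 259882): balance=13093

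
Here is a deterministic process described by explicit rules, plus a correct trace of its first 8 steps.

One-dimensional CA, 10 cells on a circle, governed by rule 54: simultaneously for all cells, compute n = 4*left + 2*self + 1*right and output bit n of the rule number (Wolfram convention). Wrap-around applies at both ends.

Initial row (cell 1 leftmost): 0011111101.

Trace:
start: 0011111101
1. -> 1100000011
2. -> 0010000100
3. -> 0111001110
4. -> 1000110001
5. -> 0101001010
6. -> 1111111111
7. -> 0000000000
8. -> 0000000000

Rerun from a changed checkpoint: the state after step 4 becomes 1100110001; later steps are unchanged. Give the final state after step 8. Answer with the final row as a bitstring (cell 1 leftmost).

state after step 4 := 1100110001
5. -> 0011001010
6. -> 0100111111
7. -> 1111000000
8. -> 0000100001

0000100001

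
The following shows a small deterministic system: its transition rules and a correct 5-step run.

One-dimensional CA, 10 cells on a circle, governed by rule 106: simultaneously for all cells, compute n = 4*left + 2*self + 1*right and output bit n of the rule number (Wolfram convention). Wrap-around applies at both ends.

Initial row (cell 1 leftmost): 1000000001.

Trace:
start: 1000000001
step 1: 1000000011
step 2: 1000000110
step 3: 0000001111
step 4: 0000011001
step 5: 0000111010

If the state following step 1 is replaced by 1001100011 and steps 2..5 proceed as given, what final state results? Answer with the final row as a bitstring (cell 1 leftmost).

0001111011

state after step 1 := 1001100011
step 2: 1011100110
step 3: 0110101111
step 4: 1111011001
step 5: 0001111011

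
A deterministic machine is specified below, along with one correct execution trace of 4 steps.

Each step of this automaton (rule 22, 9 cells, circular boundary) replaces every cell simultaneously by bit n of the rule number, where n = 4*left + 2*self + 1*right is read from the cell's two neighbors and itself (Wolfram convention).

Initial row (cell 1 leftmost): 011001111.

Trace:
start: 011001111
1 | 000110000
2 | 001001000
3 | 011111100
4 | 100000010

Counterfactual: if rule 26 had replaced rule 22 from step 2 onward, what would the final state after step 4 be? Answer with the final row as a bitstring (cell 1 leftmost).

110101010

(re-executing steps 2..4 under rule 26; state before step 2: 000110000)
2 | 001101000
3 | 011000100
4 | 110101010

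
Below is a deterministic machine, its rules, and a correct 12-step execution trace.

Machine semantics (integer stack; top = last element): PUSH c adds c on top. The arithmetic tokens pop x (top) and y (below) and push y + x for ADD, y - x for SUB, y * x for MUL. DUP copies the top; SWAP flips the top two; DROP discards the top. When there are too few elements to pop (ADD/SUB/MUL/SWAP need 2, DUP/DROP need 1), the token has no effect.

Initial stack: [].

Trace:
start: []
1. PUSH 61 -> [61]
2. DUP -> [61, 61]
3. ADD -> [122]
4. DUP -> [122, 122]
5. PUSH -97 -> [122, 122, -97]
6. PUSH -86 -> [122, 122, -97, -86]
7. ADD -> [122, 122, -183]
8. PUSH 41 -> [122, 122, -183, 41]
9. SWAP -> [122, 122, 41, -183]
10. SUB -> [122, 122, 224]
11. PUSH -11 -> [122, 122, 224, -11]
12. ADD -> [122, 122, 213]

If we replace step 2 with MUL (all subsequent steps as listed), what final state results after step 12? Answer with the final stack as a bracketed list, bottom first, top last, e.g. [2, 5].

[61, 61, 213]

(re-executing from step 2 with the substitution; state before step 2: [61])
2. MUL -> [61]
3. ADD -> [61]
4. DUP -> [61, 61]
5. PUSH -97 -> [61, 61, -97]
6. PUSH -86 -> [61, 61, -97, -86]
7. ADD -> [61, 61, -183]
8. PUSH 41 -> [61, 61, -183, 41]
9. SWAP -> [61, 61, 41, -183]
10. SUB -> [61, 61, 224]
11. PUSH -11 -> [61, 61, 224, -11]
12. ADD -> [61, 61, 213]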